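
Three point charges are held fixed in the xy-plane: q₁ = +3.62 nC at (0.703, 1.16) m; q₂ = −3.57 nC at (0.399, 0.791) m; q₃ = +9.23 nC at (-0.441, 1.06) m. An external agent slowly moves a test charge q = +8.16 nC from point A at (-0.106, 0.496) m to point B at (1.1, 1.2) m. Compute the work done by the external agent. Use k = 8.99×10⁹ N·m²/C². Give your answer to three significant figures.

For quasistatic motion the external work equals the change in potential energy: W_ext = qΔV = q(V_B − V_A).
At A: distances to the source charges are 1.05 m, 0.585 m, 0.656 m; V_A = Σ kqᵢ/rᵢ = 103 V.
At B: distances to the source charges are 0.399 m, 0.812 m, 1.55 m; V_B = Σ kqᵢ/rᵢ = 95.6 V.
ΔV = V_B − V_A = -7.07 V.
W_ext = qΔV = (8.16×10⁻⁹ C)(-7.07 V) = -5.77×10⁻⁸ J.

-5.77×10⁻⁸ J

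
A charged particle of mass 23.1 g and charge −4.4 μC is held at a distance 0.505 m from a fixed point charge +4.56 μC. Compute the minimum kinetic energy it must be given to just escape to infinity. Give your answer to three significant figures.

0.357 J

To just escape, total mechanical energy must reach zero at infinity: ½mv²_min + U = 0, so ½mv²_min = −U = |kQq|/r.
|U| = |kQq|/r = (8.99×10⁹ N·m²/C²)(4.56×10⁻⁶)(4.40×10⁻⁶)/(0.505) = 0.357 J.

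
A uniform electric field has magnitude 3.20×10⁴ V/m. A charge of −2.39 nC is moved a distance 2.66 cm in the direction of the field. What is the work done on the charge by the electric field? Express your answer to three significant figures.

-2.03×10⁻⁶ J

The potential change for a displacement 2.66 cm in the direction of the field is ΔV = −Ed = -851 V.
W_field = −qΔV = -2.03×10⁻⁶ J.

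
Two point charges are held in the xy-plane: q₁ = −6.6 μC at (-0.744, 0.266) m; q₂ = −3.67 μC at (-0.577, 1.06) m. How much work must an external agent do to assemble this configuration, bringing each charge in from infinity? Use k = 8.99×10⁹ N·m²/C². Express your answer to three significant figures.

The assembly work is the sum of pairwise potential energies, U = Σ_{i<j} kqᵢqⱼ/rᵢⱼ.
Pair separations: r₁₂ = 0.811 m.
U = (0.268) = 0.268 J.

0.268 J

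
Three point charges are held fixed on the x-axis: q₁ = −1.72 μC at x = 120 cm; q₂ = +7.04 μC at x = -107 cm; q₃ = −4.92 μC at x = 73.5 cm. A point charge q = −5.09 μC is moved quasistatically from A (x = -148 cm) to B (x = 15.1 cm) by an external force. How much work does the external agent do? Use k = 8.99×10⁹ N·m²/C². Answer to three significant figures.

For quasistatic motion the external work equals the change in potential energy: W_ext = qΔV = q(V_B − V_A).
At A: distances to the source charges are 2.68 m, 0.410 m, 2.21 m; V_A = Σ kqᵢ/rᵢ = 1.29×10⁵ V.
At B: distances to the source charges are 1.05 m, 1.22 m, 0.584 m; V_B = Σ kqᵢ/rᵢ = -3.86×10⁴ V.
ΔV = V_B − V_A = -1.67×10⁵ V.
W_ext = qΔV = (-5.09×10⁻⁶ C)(-1.67×10⁵ V) = 0.851 J.

0.851 J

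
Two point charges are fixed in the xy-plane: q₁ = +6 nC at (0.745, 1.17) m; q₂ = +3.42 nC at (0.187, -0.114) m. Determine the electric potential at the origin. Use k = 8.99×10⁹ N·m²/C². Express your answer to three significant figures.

The total potential is the scalar sum of each charge's contribution, V = Σ kqᵢ/rᵢ.
Distances from the field point to each charge: r₁ = 1.39 m, r₂ = 0.219 m.
V = k[(6.00×10⁻⁹)/(1.39) + (3.42×10⁻⁹)/(0.219)] = 179 V.

179 V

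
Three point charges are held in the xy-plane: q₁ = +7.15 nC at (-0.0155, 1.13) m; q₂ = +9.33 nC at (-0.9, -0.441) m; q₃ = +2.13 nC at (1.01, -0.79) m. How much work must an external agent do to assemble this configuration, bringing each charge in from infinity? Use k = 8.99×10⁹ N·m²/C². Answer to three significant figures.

4.88×10⁻⁷ J

The assembly work is the sum of pairwise potential energies, U = Σ_{i<j} kqᵢqⱼ/rᵢⱼ.
Pair separations: r₁₂ = 1.80 m, r₁₃ = 2.18 m, r₂₃ = 1.94 m.
U = (3.33×10⁻⁷) + (6.29×10⁻⁸) + (9.20×10⁻⁸) = 4.88×10⁻⁷ J.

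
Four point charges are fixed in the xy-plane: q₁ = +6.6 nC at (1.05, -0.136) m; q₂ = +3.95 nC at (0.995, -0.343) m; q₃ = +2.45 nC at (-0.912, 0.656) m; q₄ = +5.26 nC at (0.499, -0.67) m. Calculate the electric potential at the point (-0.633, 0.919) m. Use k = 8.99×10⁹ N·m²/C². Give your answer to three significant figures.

129 V

The total potential is the scalar sum of each charge's contribution, V = Σ kqᵢ/rᵢ.
Distances from the field point to each charge: r₁ = 1.99 m, r₂ = 2.06 m, r₃ = 0.383 m, r₄ = 1.95 m.
V = k[(6.60×10⁻⁹)/(1.99) + (3.95×10⁻⁹)/(2.06) + (2.45×10⁻⁹)/(0.383) + (5.26×10⁻⁹)/(1.95)] = 129 V.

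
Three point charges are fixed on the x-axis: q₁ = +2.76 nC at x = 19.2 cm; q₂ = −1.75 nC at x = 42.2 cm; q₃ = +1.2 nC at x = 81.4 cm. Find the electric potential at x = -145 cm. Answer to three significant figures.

Electric potential is a scalar, so the contributions from each charge add algebraically: V = Σ kqᵢ/rᵢ.
Distances from the field point to each charge: r₁ = 1.64 m, r₂ = 1.87 m, r₃ = 2.26 m.
V = k[(2.76×10⁻⁹)/(1.64) + (-1.75×10⁻⁹)/(1.87) + (1.20×10⁻⁹)/(2.26)] = 11.5 V.

11.5 V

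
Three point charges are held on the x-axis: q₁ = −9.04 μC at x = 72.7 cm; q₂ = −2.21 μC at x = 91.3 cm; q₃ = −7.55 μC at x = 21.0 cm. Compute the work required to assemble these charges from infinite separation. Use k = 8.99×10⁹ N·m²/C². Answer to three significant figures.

The assembly work is the sum of pairwise potential energies, U = Σ_{i<j} kqᵢqⱼ/rᵢⱼ.
Pair separations: r₁₂ = 0.186 m, r₁₃ = 0.517 m, r₂₃ = 0.703 m.
U = (0.966) + (1.19) + (0.213) = 2.37 J.

2.37 J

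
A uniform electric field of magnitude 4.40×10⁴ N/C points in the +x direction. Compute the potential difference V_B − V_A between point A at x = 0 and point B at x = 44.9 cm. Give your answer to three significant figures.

In a uniform field, potential decreases in the direction of E: V_B − V_A = −E·Δx.
V_B − V_A = −(4.40×10⁴ V/m)(0.449 m) = -1.98×10⁴ V.

-1.98×10⁴ V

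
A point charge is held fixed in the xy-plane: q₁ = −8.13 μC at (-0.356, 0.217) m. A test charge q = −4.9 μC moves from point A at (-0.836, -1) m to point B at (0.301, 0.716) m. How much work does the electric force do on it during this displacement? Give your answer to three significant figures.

The work done by the electric force is W_field = −ΔU = −q(V_B − V_A) = q(V_A − V_B).
At A: distance to the source charge is 1.31 m; V_A = kq₁/r = -5.59×10⁴ V.
At B: distance to the source charge is 0.825 m; V_B = kq₁/r = -8.86×10⁴ V.
ΔV = V_B − V_A = -3.27×10⁴ V.
W_field = −qΔV = −(-4.90×10⁻⁶ C)(-3.27×10⁴ V) = -0.160 J.

-0.160 J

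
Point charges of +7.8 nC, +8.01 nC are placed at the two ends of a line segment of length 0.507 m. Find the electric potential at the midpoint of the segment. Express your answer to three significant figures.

561 V

Electric potential is a scalar, so the contributions from each charge add algebraically: V = Σ kqᵢ/rᵢ.
Each charge is 0.254 m from the midpoint.
V = k[(7.80×10⁻⁹)/(0.254) + (8.01×10⁻⁹)/(0.254)] = 561 V.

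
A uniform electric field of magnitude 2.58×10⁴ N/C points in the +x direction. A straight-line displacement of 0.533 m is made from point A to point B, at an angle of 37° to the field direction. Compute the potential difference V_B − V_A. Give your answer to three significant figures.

-1.10×10⁴ V

Only the component of displacement along E changes the potential: ΔV = −E·d·cosθ.
ΔV = −(2.58×10⁴ V/m)(0.533 m)cos37° = -1.10×10⁴ V.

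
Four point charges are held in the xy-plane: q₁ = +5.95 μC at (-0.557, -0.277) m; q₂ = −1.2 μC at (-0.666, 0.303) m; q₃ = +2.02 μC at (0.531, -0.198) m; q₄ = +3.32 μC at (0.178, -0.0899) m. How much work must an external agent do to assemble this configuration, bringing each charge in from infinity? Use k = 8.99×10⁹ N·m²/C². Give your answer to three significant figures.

The assembly work is the sum of pairwise potential energies, U = Σ_{i<j} kqᵢqⱼ/rᵢⱼ.
Pair separations: r₁₂ = 0.590 m, r₁₃ = 1.09 m, r₁₄ = 0.758 m, r₂₃ = 1.30 m, r₂₄ = 0.931 m, r₃₄ = 0.369 m.
Summing all 6 pair terms gives U = 0.332 J.

0.332 J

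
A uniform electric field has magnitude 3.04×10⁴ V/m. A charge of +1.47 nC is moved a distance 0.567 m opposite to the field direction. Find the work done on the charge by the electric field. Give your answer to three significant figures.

-2.53×10⁻⁵ J

The potential change for a displacement 0.567 m opposite to the field direction is ΔV = +Ed = 1.72×10⁴ V.
W_field = −qΔV = -2.53×10⁻⁵ J.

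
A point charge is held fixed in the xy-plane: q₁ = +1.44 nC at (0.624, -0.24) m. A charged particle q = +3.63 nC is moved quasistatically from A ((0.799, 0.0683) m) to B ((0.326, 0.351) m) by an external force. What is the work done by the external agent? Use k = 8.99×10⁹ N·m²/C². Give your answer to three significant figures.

-6.16×10⁻⁸ J

For quasistatic motion the external work equals the change in potential energy: W_ext = qΔV = q(V_B − V_A).
At A: distance to the source charge is 0.355 m; V_A = kq₁/r = 36.5 V.
At B: distance to the source charge is 0.662 m; V_B = kq₁/r = 19.6 V.
ΔV = V_B − V_A = -17.0 V.
W_ext = qΔV = (3.63×10⁻⁹ C)(-17.0 V) = -6.16×10⁻⁸ J.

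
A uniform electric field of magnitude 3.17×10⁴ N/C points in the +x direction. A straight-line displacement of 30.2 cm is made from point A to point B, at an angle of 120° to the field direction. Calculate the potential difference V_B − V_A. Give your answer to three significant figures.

Only the component of displacement along E changes the potential: ΔV = −E·d·cosθ.
ΔV = −(3.17×10⁴ V/m)(0.302 m)cos120° = 4790 V.

4790 V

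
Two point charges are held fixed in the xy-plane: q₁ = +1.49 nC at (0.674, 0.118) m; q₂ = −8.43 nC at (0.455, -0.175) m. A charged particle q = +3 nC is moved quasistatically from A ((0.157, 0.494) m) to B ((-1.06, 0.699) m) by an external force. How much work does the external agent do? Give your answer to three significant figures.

For quasistatic motion the external work equals the change in potential energy: W_ext = qΔV = q(V_B − V_A).
At A: distances to the source charges are 0.639 m, 0.732 m; V_A = Σ kqᵢ/rᵢ = -82.5 V.
At B: distances to the source charges are 1.83 m, 1.75 m; V_B = Σ kqᵢ/rᵢ = -36.0 V.
ΔV = V_B − V_A = 46.5 V.
W_ext = qΔV = (3.00×10⁻⁹ C)(46.5 V) = 1.40×10⁻⁷ J.

1.40×10⁻⁷ J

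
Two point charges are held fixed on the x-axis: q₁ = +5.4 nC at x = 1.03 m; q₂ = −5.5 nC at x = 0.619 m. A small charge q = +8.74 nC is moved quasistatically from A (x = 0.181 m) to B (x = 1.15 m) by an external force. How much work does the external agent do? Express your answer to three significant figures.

3.21×10⁻⁶ J

For quasistatic motion the external work equals the change in potential energy: W_ext = qΔV = q(V_B − V_A).
At A: distances to the source charges are 0.849 m, 0.438 m; V_A = Σ kqᵢ/rᵢ = -55.7 V.
At B: distances to the source charges are 0.120 m, 0.531 m; V_B = Σ kqᵢ/rᵢ = 311 V.
ΔV = V_B − V_A = 367 V.
W_ext = qΔV = (8.74×10⁻⁹ C)(367 V) = 3.21×10⁻⁶ J.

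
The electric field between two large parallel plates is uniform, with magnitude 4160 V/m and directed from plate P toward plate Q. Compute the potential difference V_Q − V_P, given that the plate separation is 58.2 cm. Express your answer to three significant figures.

In a uniform field, potential decreases in the direction of E: ΔV = −E·d for a displacement d parallel to E.
Going from P to Q is a displacement of 58.2 cm along the field, so V_Q − V_P = −Ed = -2420 V.

-2420 V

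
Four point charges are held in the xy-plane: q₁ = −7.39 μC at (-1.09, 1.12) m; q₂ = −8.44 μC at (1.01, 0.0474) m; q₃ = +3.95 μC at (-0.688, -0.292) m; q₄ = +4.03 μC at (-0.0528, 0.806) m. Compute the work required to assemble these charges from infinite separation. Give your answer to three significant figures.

The assembly work is the sum of pairwise potential energies, U = Σ_{i<j} kqᵢqⱼ/rᵢⱼ.
Pair separations: r₁₂ = 2.36 m, r₁₃ = 1.47 m, r₁₄ = 1.08 m, r₂₃ = 1.73 m, r₂₄ = 1.31 m, r₃₄ = 1.27 m.
Summing all 6 pair terms gives U = -0.482 J.

-0.482 J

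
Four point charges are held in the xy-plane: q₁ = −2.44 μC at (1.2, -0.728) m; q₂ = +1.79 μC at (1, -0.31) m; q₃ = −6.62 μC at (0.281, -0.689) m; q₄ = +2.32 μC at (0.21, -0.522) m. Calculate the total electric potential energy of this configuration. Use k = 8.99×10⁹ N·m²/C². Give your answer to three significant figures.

-0.823 J

The assembly work is the sum of pairwise potential energies, U = Σ_{i<j} kqᵢqⱼ/rᵢⱼ.
Pair separations: r₁₂ = 0.463 m, r₁₃ = 0.920 m, r₁₄ = 1.01 m, r₂₃ = 0.813 m, r₂₄ = 0.818 m, r₃₄ = 0.181 m.
Summing all 6 pair terms gives U = -0.823 J.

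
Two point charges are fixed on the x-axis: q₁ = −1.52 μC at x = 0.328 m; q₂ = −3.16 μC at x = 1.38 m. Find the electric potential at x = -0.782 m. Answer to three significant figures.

The total potential is the scalar sum of each charge's contribution, V = Σ kqᵢ/rᵢ.
Distances from the field point to each charge: r₁ = 1.11 m, r₂ = 2.16 m.
V = k[(-1.52×10⁻⁶)/(1.11) + (-3.16×10⁻⁶)/(2.16)] = -2.55×10⁴ V.

-2.55×10⁴ V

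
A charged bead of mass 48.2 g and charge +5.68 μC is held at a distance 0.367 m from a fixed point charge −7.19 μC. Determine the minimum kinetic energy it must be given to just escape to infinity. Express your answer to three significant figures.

1.00 J

To just escape, total mechanical energy must reach zero at infinity: ½mv²_min + U = 0, so ½mv²_min = −U = |kQq|/r.
|U| = |kQq|/r = (8.99×10⁹ N·m²/C²)(7.19×10⁻⁶)(5.68×10⁻⁶)/(0.367) = 1.00 J.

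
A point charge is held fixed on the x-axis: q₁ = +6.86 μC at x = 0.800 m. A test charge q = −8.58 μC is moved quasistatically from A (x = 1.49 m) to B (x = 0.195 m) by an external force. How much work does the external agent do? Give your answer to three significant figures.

-0.108 J

For quasistatic motion the external work equals the change in potential energy: W_ext = qΔV = q(V_B − V_A).
At A: distance to the source charge is 0.690 m; V_A = kq₁/r = 8.94×10⁴ V.
At B: distance to the source charge is 0.605 m; V_B = kq₁/r = 1.02×10⁵ V.
ΔV = V_B − V_A = 1.26×10⁴ V.
W_ext = qΔV = (-8.58×10⁻⁶ C)(1.26×10⁴ V) = -0.108 J.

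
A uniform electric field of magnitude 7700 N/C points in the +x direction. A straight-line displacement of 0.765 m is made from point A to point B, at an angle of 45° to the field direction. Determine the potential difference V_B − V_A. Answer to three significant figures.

-4170 V

Only the component of displacement along E changes the potential: ΔV = −E·d·cosθ.
ΔV = −(7700 V/m)(0.765 m)cos45° = -4170 V.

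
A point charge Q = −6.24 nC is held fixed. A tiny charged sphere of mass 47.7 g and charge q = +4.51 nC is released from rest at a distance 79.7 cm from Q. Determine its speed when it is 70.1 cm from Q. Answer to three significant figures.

Only the electrostatic force acts, so mechanical energy is conserved: ½mv² = U₁ − U₂ = kQq(1/r₁ − 1/r₂).
U₁ − U₂ = (8.99×10⁹ N·m²/C²)(-6.24×10⁻⁹ C)(4.51×10⁻⁹ C)(1/0.797 − 1/0.701) = 4.35×10⁻⁸ J.
v = √(2·4.35×10⁻⁸/0.0477) = 1.35×10⁻³ m/s.

1.35×10⁻³ m/s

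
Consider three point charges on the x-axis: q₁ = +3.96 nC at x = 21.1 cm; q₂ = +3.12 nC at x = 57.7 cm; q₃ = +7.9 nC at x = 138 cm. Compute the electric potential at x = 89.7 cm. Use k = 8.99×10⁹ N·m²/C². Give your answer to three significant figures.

287 V

The total potential is the scalar sum of each charge's contribution, V = Σ kqᵢ/rᵢ.
Distances from the field point to each charge: r₁ = 0.686 m, r₂ = 0.320 m, r₃ = 0.483 m.
V = k[(3.96×10⁻⁹)/(0.686) + (3.12×10⁻⁹)/(0.320) + (7.90×10⁻⁹)/(0.483)] = 287 V.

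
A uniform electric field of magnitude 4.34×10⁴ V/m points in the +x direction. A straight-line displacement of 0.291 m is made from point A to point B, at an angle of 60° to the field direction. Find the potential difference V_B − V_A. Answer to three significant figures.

-6310 V

Only the component of displacement along E changes the potential: ΔV = −E·d·cosθ.
ΔV = −(4.34×10⁴ V/m)(0.291 m)cos60° = -6310 V.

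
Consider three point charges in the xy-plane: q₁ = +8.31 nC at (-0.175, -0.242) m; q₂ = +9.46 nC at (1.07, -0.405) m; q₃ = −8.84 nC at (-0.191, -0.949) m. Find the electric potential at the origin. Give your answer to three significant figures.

The total potential is the scalar sum of each charge's contribution, V = Σ kqᵢ/rᵢ.
Distances from the field point to each charge: r₁ = 0.299 m, r₂ = 1.14 m, r₃ = 0.968 m.
V = k[(8.31×10⁻⁹)/(0.299) + (9.46×10⁻⁹)/(1.14) + (-8.84×10⁻⁹)/(0.968)] = 242 V.

242 V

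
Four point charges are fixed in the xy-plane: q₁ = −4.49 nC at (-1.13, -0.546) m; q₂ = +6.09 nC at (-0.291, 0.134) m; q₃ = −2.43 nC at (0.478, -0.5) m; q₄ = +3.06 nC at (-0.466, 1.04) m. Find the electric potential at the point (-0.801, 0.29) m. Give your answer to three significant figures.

Electric potential is a scalar, so the contributions from each charge add algebraically: V = Σ kqᵢ/rᵢ.
Distances from the field point to each charge: r₁ = 0.898 m, r₂ = 0.533 m, r₃ = 1.50 m, r₄ = 0.821 m.
V = k[(-4.49×10⁻⁹)/(0.898) + (6.09×10⁻⁹)/(0.533) + (-2.43×10⁻⁹)/(1.50) + (3.06×10⁻⁹)/(0.821)] = 76.7 V.

76.7 V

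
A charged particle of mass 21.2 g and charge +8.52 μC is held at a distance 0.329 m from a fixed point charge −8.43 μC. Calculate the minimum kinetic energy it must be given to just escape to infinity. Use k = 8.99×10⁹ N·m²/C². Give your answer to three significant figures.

To just escape, total mechanical energy must reach zero at infinity: ½mv²_min + U = 0, so ½mv²_min = −U = |kQq|/r.
|U| = |kQq|/r = (8.99×10⁹ N·m²/C²)(8.43×10⁻⁶)(8.52×10⁻⁶)/(0.329) = 1.96 J.

1.96 J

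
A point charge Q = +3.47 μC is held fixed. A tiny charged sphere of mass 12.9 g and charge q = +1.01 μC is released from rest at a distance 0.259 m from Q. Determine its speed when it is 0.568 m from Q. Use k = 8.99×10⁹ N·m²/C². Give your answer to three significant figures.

Only the electrostatic force acts, so mechanical energy is conserved: ½mv² = U₁ − U₂ = kQq(1/r₁ − 1/r₂).
U₁ − U₂ = (8.99×10⁹ N·m²/C²)(3.47×10⁻⁶ C)(1.01×10⁻⁶ C)(1/0.259 − 1/0.568) = 0.0662 J.
v = √(2·0.0662/0.0129) = 3.20 m/s.

3.20 m/s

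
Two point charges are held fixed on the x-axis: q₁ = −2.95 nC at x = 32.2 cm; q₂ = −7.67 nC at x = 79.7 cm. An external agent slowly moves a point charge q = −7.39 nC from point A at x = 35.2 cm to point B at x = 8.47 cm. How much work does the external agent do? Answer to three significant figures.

-6.14×10⁻⁶ J

For quasistatic motion the external work equals the change in potential energy: W_ext = qΔV = q(V_B − V_A).
At A: distances to the source charges are 0.0300 m, 0.445 m; V_A = Σ kqᵢ/rᵢ = -1040 V.
At B: distances to the source charges are 0.237 m, 0.712 m; V_B = Σ kqᵢ/rᵢ = -209 V.
ΔV = V_B − V_A = 830 V.
W_ext = qΔV = (-7.39×10⁻⁹ C)(830 V) = -6.14×10⁻⁶ J.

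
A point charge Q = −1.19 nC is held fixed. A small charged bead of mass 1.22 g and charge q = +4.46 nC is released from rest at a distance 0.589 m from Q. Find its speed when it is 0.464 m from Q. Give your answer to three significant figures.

Only the electrostatic force acts, so mechanical energy is conserved: ½mv² = U₁ − U₂ = kQq(1/r₁ − 1/r₂).
U₁ − U₂ = (8.99×10⁹ N·m²/C²)(-1.19×10⁻⁹ C)(4.46×10⁻⁹ C)(1/0.589 − 1/0.464) = 2.18×10⁻⁸ J.
v = √(2·2.18×10⁻⁸/1.22×10⁻³) = 5.98×10⁻³ m/s.

5.98×10⁻³ m/s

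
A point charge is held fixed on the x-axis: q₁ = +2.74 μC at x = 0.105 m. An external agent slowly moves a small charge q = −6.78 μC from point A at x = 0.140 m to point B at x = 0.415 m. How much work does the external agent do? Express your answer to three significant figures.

For quasistatic motion the external work equals the change in potential energy: W_ext = qΔV = q(V_B − V_A).
At A: distance to the source charge is 0.0350 m; V_A = kq₁/r = 7.04×10⁵ V.
At B: distance to the source charge is 0.310 m; V_B = kq₁/r = 7.95×10⁴ V.
ΔV = V_B − V_A = -6.24×10⁵ V.
W_ext = qΔV = (-6.78×10⁻⁶ C)(-6.24×10⁵ V) = 4.23 J.

4.23 J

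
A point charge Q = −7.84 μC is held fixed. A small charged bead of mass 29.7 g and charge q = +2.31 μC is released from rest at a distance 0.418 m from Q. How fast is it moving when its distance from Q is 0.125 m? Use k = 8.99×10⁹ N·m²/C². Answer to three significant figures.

Only the electrostatic force acts, so mechanical energy is conserved: ½mv² = U₁ − U₂ = kQq(1/r₁ − 1/r₂).
U₁ − U₂ = (8.99×10⁹ N·m²/C²)(-7.84×10⁻⁶ C)(2.31×10⁻⁶ C)(1/0.418 − 1/0.125) = 0.913 J.
v = √(2·0.913/0.0297) = 7.84 m/s.

7.84 m/s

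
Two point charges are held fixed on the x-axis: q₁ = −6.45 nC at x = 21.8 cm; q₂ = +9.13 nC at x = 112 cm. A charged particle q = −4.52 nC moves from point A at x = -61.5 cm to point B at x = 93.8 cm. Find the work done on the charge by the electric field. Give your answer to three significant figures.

The work done by the electric force is W_field = −ΔU = −q(V_B − V_A) = q(V_A − V_B).
At A: distances to the source charges are 0.833 m, 1.74 m; V_A = Σ kqᵢ/rᵢ = -22.3 V.
At B: distances to the source charges are 0.720 m, 0.182 m; V_B = Σ kqᵢ/rᵢ = 370 V.
ΔV = V_B − V_A = 393 V.
W_field = −qΔV = −(-4.52×10⁻⁹ C)(393 V) = 1.78×10⁻⁶ J.

1.78×10⁻⁶ J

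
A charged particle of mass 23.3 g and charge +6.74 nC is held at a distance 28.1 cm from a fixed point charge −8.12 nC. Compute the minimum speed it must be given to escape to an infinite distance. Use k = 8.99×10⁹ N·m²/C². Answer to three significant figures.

To just escape, total mechanical energy must reach zero at infinity: ½mv²_min + U = 0, so ½mv²_min = −U = |kQq|/r.
|U| = |kQq|/r = (8.99×10⁹ N·m²/C²)(8.12×10⁻⁹)(6.74×10⁻⁹)/(0.281) = 1.75×10⁻⁶ J.
v_min = √(2|U|/m) = √(2·1.75×10⁻⁶/0.0233) = 0.0123 m/s.

0.0123 m/s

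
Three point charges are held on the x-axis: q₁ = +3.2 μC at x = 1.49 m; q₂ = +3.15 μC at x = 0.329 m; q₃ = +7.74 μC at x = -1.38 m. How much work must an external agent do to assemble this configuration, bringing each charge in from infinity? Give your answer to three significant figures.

0.284 J

The assembly work is the sum of pairwise potential energies, U = Σ_{i<j} kqᵢqⱼ/rᵢⱼ.
Pair separations: r₁₂ = 1.16 m, r₁₃ = 2.87 m, r₂₃ = 1.71 m.
U = (0.0781) + (0.0776) + (0.128) = 0.284 J.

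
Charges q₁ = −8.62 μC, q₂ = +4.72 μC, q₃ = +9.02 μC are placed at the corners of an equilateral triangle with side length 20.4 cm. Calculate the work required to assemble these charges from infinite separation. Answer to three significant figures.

The assembly work is the sum of pairwise potential energies, U = Σ_{i<j} kqᵢqⱼ/rᵢⱼ.
All three pair separations equal the side length, 0.204 m.
U = (-1.79) + (-3.43) + (1.88) = -3.34 J.

-3.34 J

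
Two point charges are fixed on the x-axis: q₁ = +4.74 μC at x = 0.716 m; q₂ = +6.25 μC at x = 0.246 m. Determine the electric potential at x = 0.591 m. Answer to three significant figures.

5.04×10⁵ V

The total potential is the scalar sum of each charge's contribution, V = Σ kqᵢ/rᵢ.
Distances from the field point to each charge: r₁ = 0.125 m, r₂ = 0.345 m.
V = k[(4.74×10⁻⁶)/(0.125) + (6.25×10⁻⁶)/(0.345)] = 5.04×10⁵ V.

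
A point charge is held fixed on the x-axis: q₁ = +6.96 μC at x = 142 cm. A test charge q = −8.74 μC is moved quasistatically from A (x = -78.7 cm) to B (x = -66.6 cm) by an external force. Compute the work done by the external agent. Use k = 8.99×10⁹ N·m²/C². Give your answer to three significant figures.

-0.0144 J

For quasistatic motion the external work equals the change in potential energy: W_ext = qΔV = q(V_B − V_A).
At A: distance to the source charge is 2.21 m; V_A = kq₁/r = 2.84×10⁴ V.
At B: distance to the source charge is 2.09 m; V_B = kq₁/r = 3.00×10⁴ V.
ΔV = V_B − V_A = 1640 V.
W_ext = qΔV = (-8.74×10⁻⁶ C)(1640 V) = -0.0144 J.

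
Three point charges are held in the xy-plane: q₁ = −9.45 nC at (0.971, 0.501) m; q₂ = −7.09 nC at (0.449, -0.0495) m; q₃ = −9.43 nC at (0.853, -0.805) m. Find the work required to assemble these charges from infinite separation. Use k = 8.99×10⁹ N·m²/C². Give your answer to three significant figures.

2.11×10⁻⁶ J

The work to assemble the configuration equals its total potential energy, U = Σ kqᵢqⱼ/rᵢⱼ over all pairs.
Pair separations: r₁₂ = 0.759 m, r₁₃ = 1.31 m, r₂₃ = 0.857 m.
U = (7.94×10⁻⁷) + (6.11×10⁻⁷) + (7.02×10⁻⁷) = 2.11×10⁻⁶ J.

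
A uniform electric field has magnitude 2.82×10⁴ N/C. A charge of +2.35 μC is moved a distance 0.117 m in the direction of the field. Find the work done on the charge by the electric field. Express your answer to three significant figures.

The potential change for a displacement 0.117 m in the direction of the field is ΔV = −Ed = -3300 V.
W_field = −qΔV = 7.75×10⁻³ J.

7.75×10⁻³ J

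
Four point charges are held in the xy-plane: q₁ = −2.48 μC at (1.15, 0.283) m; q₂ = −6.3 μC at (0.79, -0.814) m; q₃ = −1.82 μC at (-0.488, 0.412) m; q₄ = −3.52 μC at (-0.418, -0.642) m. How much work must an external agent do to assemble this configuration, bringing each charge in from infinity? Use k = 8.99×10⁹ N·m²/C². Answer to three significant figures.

The work to assemble the configuration equals its total potential energy, U = Σ kqᵢqⱼ/rᵢⱼ over all pairs.
Pair separations: r₁₂ = 1.15 m, r₁₃ = 1.64 m, r₁₄ = 1.82 m, r₂₃ = 1.77 m, r₂₄ = 1.22 m, r₃₄ = 1.06 m.
Summing all 6 pair terms gives U = 0.466 J.

0.466 J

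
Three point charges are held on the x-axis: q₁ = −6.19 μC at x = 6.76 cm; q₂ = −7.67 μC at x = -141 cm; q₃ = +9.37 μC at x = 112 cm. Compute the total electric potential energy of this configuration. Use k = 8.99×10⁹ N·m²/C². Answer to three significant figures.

The assembly work is the sum of pairwise potential energies, U = Σ_{i<j} kqᵢqⱼ/rᵢⱼ.
Pair separations: r₁₂ = 1.48 m, r₁₃ = 1.05 m, r₂₃ = 2.53 m.
U = (0.289) + (-0.495) + (-0.255) = -0.462 J.

-0.462 J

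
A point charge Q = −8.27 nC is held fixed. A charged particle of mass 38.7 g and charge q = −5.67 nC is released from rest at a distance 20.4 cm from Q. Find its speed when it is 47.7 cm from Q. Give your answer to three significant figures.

Only the electrostatic force acts, so mechanical energy is conserved: ½mv² = U₁ − U₂ = kQq(1/r₁ − 1/r₂).
U₁ − U₂ = (8.99×10⁹ N·m²/C²)(-8.27×10⁻⁹ C)(-5.67×10⁻⁹ C)(1/0.204 − 1/0.477) = 1.18×10⁻⁶ J.
v = √(2·1.18×10⁻⁶/0.0387) = 7.82×10⁻³ m/s.

7.82×10⁻³ m/s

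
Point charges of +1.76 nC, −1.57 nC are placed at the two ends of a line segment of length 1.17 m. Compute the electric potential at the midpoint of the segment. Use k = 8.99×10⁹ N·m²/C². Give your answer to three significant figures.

2.92 V

Electric potential is a scalar, so the contributions from each charge add algebraically: V = Σ kqᵢ/rᵢ.
Each charge is 0.585 m from the midpoint.
V = k[(1.76×10⁻⁹)/(0.585) + (-1.57×10⁻⁹)/(0.585)] = 2.92 V.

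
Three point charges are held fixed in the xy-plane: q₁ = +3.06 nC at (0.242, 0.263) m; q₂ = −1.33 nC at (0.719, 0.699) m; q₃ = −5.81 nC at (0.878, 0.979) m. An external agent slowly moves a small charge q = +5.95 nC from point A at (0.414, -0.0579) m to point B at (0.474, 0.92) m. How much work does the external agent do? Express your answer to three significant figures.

For quasistatic motion the external work equals the change in potential energy: W_ext = qΔV = q(V_B − V_A).
At A: distances to the source charges are 0.364 m, 0.816 m, 1.14 m; V_A = Σ kqᵢ/rᵢ = 14.9 V.
At B: distances to the source charges are 0.697 m, 0.330 m, 0.408 m; V_B = Σ kqᵢ/rᵢ = -125 V.
ΔV = V_B − V_A = -140 V.
W_ext = qΔV = (5.95×10⁻⁹ C)(-140 V) = -8.31×10⁻⁷ J.

-8.31×10⁻⁷ J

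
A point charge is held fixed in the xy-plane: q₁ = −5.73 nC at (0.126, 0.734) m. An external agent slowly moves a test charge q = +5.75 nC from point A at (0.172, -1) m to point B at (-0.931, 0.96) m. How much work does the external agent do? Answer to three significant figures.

-1.03×10⁻⁷ J

For quasistatic motion the external work equals the change in potential energy: W_ext = qΔV = q(V_B − V_A).
At A: distance to the source charge is 1.73 m; V_A = kq₁/r = -29.7 V.
At B: distance to the source charge is 1.08 m; V_B = kq₁/r = -47.7 V.
ΔV = V_B − V_A = -18.0 V.
W_ext = qΔV = (5.75×10⁻⁹ C)(-18.0 V) = -1.03×10⁻⁷ J.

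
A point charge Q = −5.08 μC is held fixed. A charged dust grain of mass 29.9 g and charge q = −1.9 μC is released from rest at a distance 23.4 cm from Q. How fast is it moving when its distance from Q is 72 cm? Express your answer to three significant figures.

Only the electrostatic force acts, so mechanical energy is conserved: ½mv² = U₁ − U₂ = kQq(1/r₁ − 1/r₂).
U₁ − U₂ = (8.99×10⁹ N·m²/C²)(-5.08×10⁻⁶ C)(-1.90×10⁻⁶ C)(1/0.234 − 1/0.720) = 0.250 J.
v = √(2·0.250/0.0299) = 4.09 m/s.

4.09 m/s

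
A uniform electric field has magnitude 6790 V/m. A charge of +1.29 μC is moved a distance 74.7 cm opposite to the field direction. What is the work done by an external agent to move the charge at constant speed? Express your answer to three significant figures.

The potential change for a displacement 74.7 cm opposite to the field direction is ΔV = +Ed = 5070 V.
W_ext = qΔV = 6.54×10⁻³ J.

6.54×10⁻³ J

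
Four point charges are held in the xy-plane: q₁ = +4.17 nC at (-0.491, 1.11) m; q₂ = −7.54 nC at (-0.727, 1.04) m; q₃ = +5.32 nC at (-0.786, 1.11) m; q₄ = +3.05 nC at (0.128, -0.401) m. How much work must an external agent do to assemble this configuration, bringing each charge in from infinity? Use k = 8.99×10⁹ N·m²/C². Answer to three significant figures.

-4.38×10⁻⁶ J

The assembly work is the sum of pairwise potential energies, U = Σ_{i<j} kqᵢqⱼ/rᵢⱼ.
Pair separations: r₁₂ = 0.246 m, r₁₃ = 0.295 m, r₁₄ = 1.63 m, r₂₃ = 0.0915 m, r₂₄ = 1.68 m, r₃₄ = 1.77 m.
Summing all 6 pair terms gives U = -4.38×10⁻⁶ J.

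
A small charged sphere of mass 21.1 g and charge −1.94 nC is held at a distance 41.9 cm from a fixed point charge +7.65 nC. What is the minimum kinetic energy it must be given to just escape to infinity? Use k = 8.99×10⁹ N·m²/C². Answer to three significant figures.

3.18×10⁻⁷ J

To just escape, total mechanical energy must reach zero at infinity: ½mv²_min + U = 0, so ½mv²_min = −U = |kQq|/r.
|U| = |kQq|/r = (8.99×10⁹ N·m²/C²)(7.65×10⁻⁹)(1.94×10⁻⁹)/(0.419) = 3.18×10⁻⁷ J.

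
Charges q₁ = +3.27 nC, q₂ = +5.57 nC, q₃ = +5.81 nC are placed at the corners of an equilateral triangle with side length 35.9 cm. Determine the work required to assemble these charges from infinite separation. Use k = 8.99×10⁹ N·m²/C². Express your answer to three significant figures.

1.74×10⁻⁶ J

The work to assemble the configuration equals its total potential energy, U = Σ kqᵢqⱼ/rᵢⱼ over all pairs.
All three pair separations equal the side length, 0.359 m.
U = (4.56×10⁻⁷) + (4.76×10⁻⁷) + (8.10×10⁻⁷) = 1.74×10⁻⁶ J.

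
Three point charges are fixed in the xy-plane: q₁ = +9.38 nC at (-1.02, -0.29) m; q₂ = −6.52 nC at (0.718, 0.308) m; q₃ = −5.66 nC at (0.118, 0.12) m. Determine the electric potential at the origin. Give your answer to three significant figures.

Electric potential is a scalar, so the contributions from each charge add algebraically: V = Σ kqᵢ/rᵢ.
Distances from the field point to each charge: r₁ = 1.06 m, r₂ = 0.781 m, r₃ = 0.168 m.
V = k[(9.38×10⁻⁹)/(1.06) + (-6.52×10⁻⁹)/(0.781) + (-5.66×10⁻⁹)/(0.168)] = -298 V.

-298 V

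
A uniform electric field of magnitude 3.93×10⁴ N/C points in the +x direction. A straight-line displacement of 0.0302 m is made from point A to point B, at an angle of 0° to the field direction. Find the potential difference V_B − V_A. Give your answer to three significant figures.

Only the component of displacement along E changes the potential: ΔV = −E·d·cosθ.
ΔV = −(3.93×10⁴ V/m)(0.0302 m)cos0° = -1190 V.

-1190 V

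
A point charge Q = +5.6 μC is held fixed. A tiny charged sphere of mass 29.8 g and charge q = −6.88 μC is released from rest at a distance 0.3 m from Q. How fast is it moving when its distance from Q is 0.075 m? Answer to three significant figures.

15.2 m/s

Only the electrostatic force acts, so mechanical energy is conserved: ½mv² = U₁ − U₂ = kQq(1/r₁ − 1/r₂).
U₁ − U₂ = (8.99×10⁹ N·m²/C²)(5.60×10⁻⁶ C)(-6.88×10⁻⁶ C)(1/0.300 − 1/0.0750) = 3.46 J.
v = √(2·3.46/0.0298) = 15.2 m/s.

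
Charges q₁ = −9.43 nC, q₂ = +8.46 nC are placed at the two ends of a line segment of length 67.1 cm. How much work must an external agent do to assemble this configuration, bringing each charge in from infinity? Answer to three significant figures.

The assembly work is the sum of pairwise potential energies, U = Σ_{i<j} kqᵢqⱼ/rᵢⱼ.
The separation is r = 0.671 m.
U = (-1.07×10⁻⁶) = -1.07×10⁻⁶ J.

-1.07×10⁻⁶ J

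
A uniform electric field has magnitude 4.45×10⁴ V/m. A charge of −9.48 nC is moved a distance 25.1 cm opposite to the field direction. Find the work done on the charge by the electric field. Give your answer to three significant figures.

The potential change for a displacement 25.1 cm opposite to the field direction is ΔV = +Ed = 1.12×10⁴ V.
W_field = −qΔV = 1.06×10⁻⁴ J.

1.06×10⁻⁴ J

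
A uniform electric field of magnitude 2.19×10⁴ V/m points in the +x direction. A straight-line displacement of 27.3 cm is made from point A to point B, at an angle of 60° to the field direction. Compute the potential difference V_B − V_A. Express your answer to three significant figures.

Only the component of displacement along E changes the potential: ΔV = −E·d·cosθ.
ΔV = −(2.19×10⁴ V/m)(0.273 m)cos60° = -2990 V.

-2990 V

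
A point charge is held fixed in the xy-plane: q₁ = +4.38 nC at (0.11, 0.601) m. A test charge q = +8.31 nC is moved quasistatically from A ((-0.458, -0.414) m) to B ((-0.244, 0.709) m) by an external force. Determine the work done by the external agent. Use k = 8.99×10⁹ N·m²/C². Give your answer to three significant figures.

For quasistatic motion the external work equals the change in potential energy: W_ext = qΔV = q(V_B − V_A).
At A: distance to the source charge is 1.16 m; V_A = kq₁/r = 33.9 V.
At B: distance to the source charge is 0.370 m; V_B = kq₁/r = 106 V.
ΔV = V_B − V_A = 72.5 V.
W_ext = qΔV = (8.31×10⁻⁹ C)(72.5 V) = 6.03×10⁻⁷ J.

6.03×10⁻⁷ J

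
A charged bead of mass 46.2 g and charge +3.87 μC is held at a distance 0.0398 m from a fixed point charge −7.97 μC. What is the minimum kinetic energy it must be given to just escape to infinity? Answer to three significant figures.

To just escape, total mechanical energy must reach zero at infinity: ½mv²_min + U = 0, so ½mv²_min = −U = |kQq|/r.
|U| = |kQq|/r = (8.99×10⁹ N·m²/C²)(7.97×10⁻⁶)(3.87×10⁻⁶)/(0.0398) = 6.97 J.

6.97 J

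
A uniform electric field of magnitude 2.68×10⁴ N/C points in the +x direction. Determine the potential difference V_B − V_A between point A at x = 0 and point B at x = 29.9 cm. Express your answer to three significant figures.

In a uniform field, potential decreases in the direction of E: V_B − V_A = −E·Δx.
V_B − V_A = −(2.68×10⁴ V/m)(0.299 m) = -8010 V.

-8010 V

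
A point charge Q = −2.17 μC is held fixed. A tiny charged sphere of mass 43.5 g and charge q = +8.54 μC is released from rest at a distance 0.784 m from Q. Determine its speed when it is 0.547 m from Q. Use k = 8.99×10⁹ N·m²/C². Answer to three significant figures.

Only the electrostatic force acts, so mechanical energy is conserved: ½mv² = U₁ − U₂ = kQq(1/r₁ − 1/r₂).
U₁ − U₂ = (8.99×10⁹ N·m²/C²)(-2.17×10⁻⁶ C)(8.54×10⁻⁶ C)(1/0.784 − 1/0.547) = 0.0921 J.
v = √(2·0.0921/0.0435) = 2.06 m/s.

2.06 m/s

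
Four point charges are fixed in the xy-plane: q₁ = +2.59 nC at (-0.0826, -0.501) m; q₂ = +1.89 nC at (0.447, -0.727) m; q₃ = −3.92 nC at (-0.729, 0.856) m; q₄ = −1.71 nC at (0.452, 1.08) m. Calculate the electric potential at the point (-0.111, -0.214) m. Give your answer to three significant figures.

63.7 V

The total potential is the scalar sum of each charge's contribution, V = Σ kqᵢ/rᵢ.
Distances from the field point to each charge: r₁ = 0.288 m, r₂ = 0.758 m, r₃ = 1.24 m, r₄ = 1.41 m.
V = k[(2.59×10⁻⁹)/(0.288) + (1.89×10⁻⁹)/(0.758) + (-3.92×10⁻⁹)/(1.24) + (-1.71×10⁻⁹)/(1.41)] = 63.7 V.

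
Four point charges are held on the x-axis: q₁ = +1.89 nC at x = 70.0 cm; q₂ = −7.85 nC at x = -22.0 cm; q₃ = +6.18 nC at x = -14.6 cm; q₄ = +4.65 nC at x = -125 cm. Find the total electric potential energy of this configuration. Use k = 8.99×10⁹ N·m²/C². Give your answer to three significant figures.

-5.96×10⁻⁶ J

The work to assemble the configuration equals its total potential energy, U = Σ kqᵢqⱼ/rᵢⱼ over all pairs.
Pair separations: r₁₂ = 0.920 m, r₁₃ = 0.846 m, r₁₄ = 1.95 m, r₂₃ = 0.0740 m, r₂₄ = 1.03 m, r₃₄ = 1.10 m.
Summing all 6 pair terms gives U = -5.96×10⁻⁶ J.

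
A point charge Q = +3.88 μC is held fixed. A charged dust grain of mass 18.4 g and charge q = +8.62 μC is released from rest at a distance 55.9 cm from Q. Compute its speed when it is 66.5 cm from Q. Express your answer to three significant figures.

Only the electrostatic force acts, so mechanical energy is conserved: ½mv² = U₁ − U₂ = kQq(1/r₁ − 1/r₂).
U₁ − U₂ = (8.99×10⁹ N·m²/C²)(3.88×10⁻⁶ C)(8.62×10⁻⁶ C)(1/0.559 − 1/0.665) = 0.0857 J.
v = √(2·0.0857/0.0184) = 3.05 m/s.

3.05 m/s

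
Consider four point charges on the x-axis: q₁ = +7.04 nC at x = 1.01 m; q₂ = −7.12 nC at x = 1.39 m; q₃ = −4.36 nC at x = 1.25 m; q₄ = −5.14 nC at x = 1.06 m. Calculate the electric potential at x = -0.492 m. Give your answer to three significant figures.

-44.1 V

The total potential is the scalar sum of each charge's contribution, V = Σ kqᵢ/rᵢ.
Distances from the field point to each charge: r₁ = 1.50 m, r₂ = 1.88 m, r₃ = 1.74 m, r₄ = 1.55 m.
V = k[(7.04×10⁻⁹)/(1.50) + (-7.12×10⁻⁹)/(1.88) + (-4.36×10⁻⁹)/(1.74) + (-5.14×10⁻⁹)/(1.55)] = -44.1 V.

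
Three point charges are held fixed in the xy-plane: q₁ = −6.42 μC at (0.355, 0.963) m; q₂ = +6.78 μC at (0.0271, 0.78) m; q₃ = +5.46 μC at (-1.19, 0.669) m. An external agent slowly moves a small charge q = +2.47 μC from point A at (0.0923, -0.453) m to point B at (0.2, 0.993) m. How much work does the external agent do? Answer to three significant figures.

-0.363 J

For quasistatic motion the external work equals the change in potential energy: W_ext = qΔV = q(V_B − V_A).
At A: distances to the source charges are 1.44 m, 1.23 m, 1.70 m; V_A = Σ kqᵢ/rᵢ = 3.81×10⁴ V.
At B: distances to the source charges are 0.158 m, 0.274 m, 1.43 m; V_B = Σ kqᵢ/rᵢ = -1.09×10⁵ V.
ΔV = V_B − V_A = -1.47×10⁵ V.
W_ext = qΔV = (2.47×10⁻⁶ C)(-1.47×10⁵ V) = -0.363 J.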